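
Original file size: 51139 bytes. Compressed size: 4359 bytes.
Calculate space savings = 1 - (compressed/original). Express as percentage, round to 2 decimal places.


ratio = compressed/original = 4359/51139 = 0.085238
savings = 1 - ratio = 1 - 0.085238 = 0.914762
as a percentage: 0.914762 * 100 = 91.48%

Space savings = 1 - 4359/51139 = 91.48%


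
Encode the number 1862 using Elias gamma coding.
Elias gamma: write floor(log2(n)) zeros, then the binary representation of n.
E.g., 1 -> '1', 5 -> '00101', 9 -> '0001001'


num_bits = floor(log2(1862)) + 1 = 11
leading_zeros = num_bits - 1 = 10
binary(1862) = 11101000110

Elias gamma(1862) = '0000000000' + '11101000110' = 000000000011101000110 (21 bits)


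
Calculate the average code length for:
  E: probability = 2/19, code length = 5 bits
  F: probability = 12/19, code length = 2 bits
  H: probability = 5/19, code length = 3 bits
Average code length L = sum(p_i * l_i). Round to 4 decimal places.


Weighted contributions p_i * l_i:
  E: (2/19) * 5 = 10/19
  F: (12/19) * 2 = 24/19
  H: (5/19) * 3 = 15/19
Sum = (10 + 24 + 15)/19 = 49/19

L = 49/19 = 2.5789 bits/symbol


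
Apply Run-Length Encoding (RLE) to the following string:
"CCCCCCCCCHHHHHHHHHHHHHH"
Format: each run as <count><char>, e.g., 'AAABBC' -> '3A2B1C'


Scanning runs left to right:
  i=0: run of 'C' x 9 -> '9C'
  i=9: run of 'H' x 14 -> '14H'

RLE = 9C14H


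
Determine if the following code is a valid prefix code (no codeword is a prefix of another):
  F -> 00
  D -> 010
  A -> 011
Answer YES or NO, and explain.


Checking each pair (does one codeword prefix another?):
  F='00' vs D='010': no prefix
  F='00' vs A='011': no prefix
  D='010' vs F='00': no prefix
  D='010' vs A='011': no prefix
  A='011' vs F='00': no prefix
  A='011' vs D='010': no prefix
No violation found over all pairs.

YES -- this is a valid prefix code. No codeword is a prefix of any other codeword.


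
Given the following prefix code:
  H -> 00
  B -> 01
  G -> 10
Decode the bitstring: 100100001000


Decoding step by step:
Bits 10 -> G
Bits 01 -> B
Bits 00 -> H
Bits 00 -> H
Bits 10 -> G
Bits 00 -> H


Decoded message: GBHHGH


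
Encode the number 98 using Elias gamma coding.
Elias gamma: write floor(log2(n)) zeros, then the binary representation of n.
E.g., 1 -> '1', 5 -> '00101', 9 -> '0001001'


num_bits = floor(log2(98)) + 1 = 7
leading_zeros = num_bits - 1 = 6
binary(98) = 1100010

Elias gamma(98) = '000000' + '1100010' = 0000001100010 (13 bits)


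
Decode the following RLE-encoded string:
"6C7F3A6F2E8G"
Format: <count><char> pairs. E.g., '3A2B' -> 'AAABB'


Expanding each <count><char> pair:
  6C -> 'CCCCCC'
  7F -> 'FFFFFFF'
  3A -> 'AAA'
  6F -> 'FFFFFF'
  2E -> 'EE'
  8G -> 'GGGGGGGG'

Decoded = CCCCCCFFFFFFFAAAFFFFFFEEGGGGGGGG


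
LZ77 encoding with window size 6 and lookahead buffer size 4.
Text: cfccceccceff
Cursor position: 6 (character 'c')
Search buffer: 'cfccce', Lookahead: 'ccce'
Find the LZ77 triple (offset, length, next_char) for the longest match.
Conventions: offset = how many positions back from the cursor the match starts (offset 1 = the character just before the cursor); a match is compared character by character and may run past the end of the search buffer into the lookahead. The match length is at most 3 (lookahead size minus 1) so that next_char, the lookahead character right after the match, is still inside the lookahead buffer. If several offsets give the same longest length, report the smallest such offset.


Try each offset into the search buffer:
  offset=1 (pos 5, char 'e'): match length 0
  offset=2 (pos 4, char 'c'): match length 1
  offset=3 (pos 3, char 'c'): match length 2
  offset=4 (pos 2, char 'c'): match length 3
  offset=5 (pos 1, char 'f'): match length 0
  offset=6 (pos 0, char 'c'): match length 1
Longest match has length 3 at offset 4.
next_char = character at position 6 + 3 = 9 -> 'e'

Best match: offset=4, length=3 (matching 'ccc' starting at position 2)
LZ77 triple: (4, 3, 'e')


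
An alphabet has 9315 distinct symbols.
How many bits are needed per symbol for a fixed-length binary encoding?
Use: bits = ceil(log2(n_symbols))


log2(9315) = 13.1853
Bracket: 2^13 = 8192 < 9315 <= 2^14 = 16384
So ceil(log2(9315)) = 14

bits = ceil(log2(9315)) = ceil(13.1853) = 14 bits


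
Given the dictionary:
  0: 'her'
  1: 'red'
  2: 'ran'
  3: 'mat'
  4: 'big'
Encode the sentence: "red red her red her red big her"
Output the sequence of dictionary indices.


Look up each word in the dictionary:
  'red' -> 1
  'red' -> 1
  'her' -> 0
  'red' -> 1
  'her' -> 0
  'red' -> 1
  'big' -> 4
  'her' -> 0

Encoded: [1, 1, 0, 1, 0, 1, 4, 0]


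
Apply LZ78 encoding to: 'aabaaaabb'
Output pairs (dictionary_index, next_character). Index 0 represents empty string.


LZ78 encoding steps:
Dictionary: {0: ''}
Step 1: w='' (idx 0), next='a' -> output (0, 'a'), add 'a' as idx 1
Step 2: w='a' (idx 1), next='b' -> output (1, 'b'), add 'ab' as idx 2
Step 3: w='a' (idx 1), next='a' -> output (1, 'a'), add 'aa' as idx 3
Step 4: w='aa' (idx 3), next='b' -> output (3, 'b'), add 'aab' as idx 4
Step 5: w='' (idx 0), next='b' -> output (0, 'b'), add 'b' as idx 5


Encoded: [(0, 'a'), (1, 'b'), (1, 'a'), (3, 'b'), (0, 'b')]


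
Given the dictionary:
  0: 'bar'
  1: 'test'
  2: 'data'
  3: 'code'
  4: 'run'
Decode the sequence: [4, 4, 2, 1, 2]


Look up each index in the dictionary:
  4 -> 'run'
  4 -> 'run'
  2 -> 'data'
  1 -> 'test'
  2 -> 'data'

Decoded: "run run data test data"


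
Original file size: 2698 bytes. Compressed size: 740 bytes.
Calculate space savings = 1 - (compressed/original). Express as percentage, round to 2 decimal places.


ratio = compressed/original = 740/2698 = 0.274277
savings = 1 - ratio = 1 - 0.274277 = 0.725723
as a percentage: 0.725723 * 100 = 72.57%

Space savings = 1 - 740/2698 = 72.57%


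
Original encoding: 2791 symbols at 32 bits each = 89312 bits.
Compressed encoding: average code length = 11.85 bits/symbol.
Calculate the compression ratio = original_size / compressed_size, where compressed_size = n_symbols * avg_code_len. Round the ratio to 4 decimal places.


original_size = n_symbols * orig_bits = 2791 * 32 = 89312 bits
compressed_size = n_symbols * avg_code_len = 2791 * 11.85 = 33073.35 bits
ratio = original_size / compressed_size = 89312 / 33073.35 = 2.7004

Compression ratio = 2.7004


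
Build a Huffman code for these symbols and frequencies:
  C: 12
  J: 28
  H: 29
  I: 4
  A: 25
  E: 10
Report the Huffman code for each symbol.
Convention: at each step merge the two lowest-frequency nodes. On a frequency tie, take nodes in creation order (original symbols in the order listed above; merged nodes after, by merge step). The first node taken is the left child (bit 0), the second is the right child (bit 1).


Huffman tree construction:
Step 1: Merge I(4) + E(10) = 14
Step 2: Merge C(12) + (I+E)(14) = 26
Step 3: Merge A(25) + (C+(I+E))(26) = 51
Step 4: Merge J(28) + H(29) = 57
Step 5: Merge (A+(C+(I+E)))(51) + (J+H)(57) = 108
Read each symbol's code off the tree from the root (left child = 0, right child = 1).

Codes:
  C: 010 (length 3)
  J: 10 (length 2)
  H: 11 (length 2)
  I: 0110 (length 4)
  A: 00 (length 2)
  E: 0111 (length 4)
Average code length: 256/108 = 2.3704 bits/symbol


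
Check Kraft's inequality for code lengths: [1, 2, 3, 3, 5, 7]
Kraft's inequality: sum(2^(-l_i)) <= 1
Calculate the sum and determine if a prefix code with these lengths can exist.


Sum = 2^(-1) + 2^(-2) + 2^(-3) + 2^(-3) + 2^(-5) + 2^(-7)
    = 0.5 + 0.25 + 0.125 + 0.125 + 0.03125 + 0.0078125
    = 133/128 = 1.0390625
Since 1.0390625 > 1, Kraft's inequality is NOT satisfied.
A prefix code with these lengths CANNOT exist.

Kraft sum = 1.0390625. Not satisfied.


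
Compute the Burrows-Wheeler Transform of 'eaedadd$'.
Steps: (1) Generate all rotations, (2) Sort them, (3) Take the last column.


Rotations (sorted):
  0: $eaedadd -> last char: d
  1: add$eaed -> last char: d
  2: aedadd$e -> last char: e
  3: d$eaedad -> last char: d
  4: dadd$eae -> last char: e
  5: dd$eaeda -> last char: a
  6: eaedadd$ -> last char: $
  7: edadd$ea -> last char: a


BWT = ddedea$a


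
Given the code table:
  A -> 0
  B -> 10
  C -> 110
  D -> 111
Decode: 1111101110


Decoding:
111 -> D
110 -> C
111 -> D
0 -> A


Result: DCDA


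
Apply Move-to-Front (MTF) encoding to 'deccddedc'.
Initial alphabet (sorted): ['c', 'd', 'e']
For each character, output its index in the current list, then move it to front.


MTF encoding:
'd': index 1 in ['c', 'd', 'e'] -> ['d', 'c', 'e']
'e': index 2 in ['d', 'c', 'e'] -> ['e', 'd', 'c']
'c': index 2 in ['e', 'd', 'c'] -> ['c', 'e', 'd']
'c': index 0 in ['c', 'e', 'd'] -> ['c', 'e', 'd']
'd': index 2 in ['c', 'e', 'd'] -> ['d', 'c', 'e']
'd': index 0 in ['d', 'c', 'e'] -> ['d', 'c', 'e']
'e': index 2 in ['d', 'c', 'e'] -> ['e', 'd', 'c']
'd': index 1 in ['e', 'd', 'c'] -> ['d', 'e', 'c']
'c': index 2 in ['d', 'e', 'c'] -> ['c', 'd', 'e']


Output: [1, 2, 2, 0, 2, 0, 2, 1, 2]


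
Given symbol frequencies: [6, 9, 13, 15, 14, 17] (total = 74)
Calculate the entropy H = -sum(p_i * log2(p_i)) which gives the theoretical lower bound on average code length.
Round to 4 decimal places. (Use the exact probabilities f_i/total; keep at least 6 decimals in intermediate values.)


Per-symbol terms -p_i * log2(p_i) with p_i = f_i/74:
  p = 6/74 = 0.081081: log2(p) = -3.624491, -p*log2(p) = 0.293878
  p = 9/74 = 0.121622: log2(p) = -3.039528, -p*log2(p) = 0.369672
  p = 13/74 = 0.175676: log2(p) = -2.509014, -p*log2(p) = 0.440773
  p = 15/74 = 0.202703: log2(p) = -2.302563, -p*log2(p) = 0.466736
  p = 14/74 = 0.189189: log2(p) = -2.402098, -p*log2(p) = 0.454451
  p = 17/74 = 0.229730: log2(p) = -2.121991, -p*log2(p) = 0.487484
H = 0.293878 + 0.369672 + 0.440773 + 0.466736 + 0.454451 + 0.487484 = 2.512994

H = 2.513 bits/symbol


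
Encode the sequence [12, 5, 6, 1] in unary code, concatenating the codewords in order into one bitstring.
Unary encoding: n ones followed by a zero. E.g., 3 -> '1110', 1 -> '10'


Encode each number as n ones followed by a terminating 0:
  12 -> 1111111111110 (13 bits)
  5 -> 111110 (6 bits)
  6 -> 1111110 (7 bits)
  1 -> 10 (2 bits)
Total length = 13 + 6 + 7 + 2 = 28 bits.

Unary([12, 5, 6, 1]) = 1111111111110111110111111010 (28 bits)


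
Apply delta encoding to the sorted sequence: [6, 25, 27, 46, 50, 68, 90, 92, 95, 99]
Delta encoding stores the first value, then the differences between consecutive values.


First value: 6
Deltas:
  25 - 6 = 19
  27 - 25 = 2
  46 - 27 = 19
  50 - 46 = 4
  68 - 50 = 18
  90 - 68 = 22
  92 - 90 = 2
  95 - 92 = 3
  99 - 95 = 4


Delta encoded: [6, 19, 2, 19, 4, 18, 22, 2, 3, 4]


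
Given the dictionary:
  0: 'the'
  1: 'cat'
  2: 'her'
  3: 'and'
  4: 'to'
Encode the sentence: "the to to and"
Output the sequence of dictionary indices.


Look up each word in the dictionary:
  'the' -> 0
  'to' -> 4
  'to' -> 4
  'and' -> 3

Encoded: [0, 4, 4, 3]


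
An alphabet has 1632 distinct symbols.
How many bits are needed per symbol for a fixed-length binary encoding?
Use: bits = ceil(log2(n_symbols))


log2(1632) = 10.6724
Bracket: 2^10 = 1024 < 1632 <= 2^11 = 2048
So ceil(log2(1632)) = 11

bits = ceil(log2(1632)) = ceil(10.6724) = 11 bits


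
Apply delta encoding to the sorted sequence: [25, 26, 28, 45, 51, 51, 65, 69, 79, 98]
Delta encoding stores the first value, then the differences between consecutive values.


First value: 25
Deltas:
  26 - 25 = 1
  28 - 26 = 2
  45 - 28 = 17
  51 - 45 = 6
  51 - 51 = 0
  65 - 51 = 14
  69 - 65 = 4
  79 - 69 = 10
  98 - 79 = 19


Delta encoded: [25, 1, 2, 17, 6, 0, 14, 4, 10, 19]


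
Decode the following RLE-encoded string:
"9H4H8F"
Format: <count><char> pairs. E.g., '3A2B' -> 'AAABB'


Expanding each <count><char> pair:
  9H -> 'HHHHHHHHH'
  4H -> 'HHHH'
  8F -> 'FFFFFFFF'

Decoded = HHHHHHHHHHHHHFFFFFFFF


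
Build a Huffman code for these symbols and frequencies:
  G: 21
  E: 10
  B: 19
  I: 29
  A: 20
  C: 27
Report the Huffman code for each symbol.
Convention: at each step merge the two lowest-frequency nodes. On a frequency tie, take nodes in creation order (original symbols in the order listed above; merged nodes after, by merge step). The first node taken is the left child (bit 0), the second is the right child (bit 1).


Huffman tree construction:
Step 1: Merge E(10) + B(19) = 29
Step 2: Merge A(20) + G(21) = 41
Step 3: Merge C(27) + I(29) = 56
Step 4: Merge (E+B)(29) + (A+G)(41) = 70
Step 5: Merge (C+I)(56) + ((E+B)+(A+G))(70) = 126
Read each symbol's code off the tree from the root (left child = 0, right child = 1).

Codes:
  G: 111 (length 3)
  E: 100 (length 3)
  B: 101 (length 3)
  I: 01 (length 2)
  A: 110 (length 3)
  C: 00 (length 2)
Average code length: 322/126 = 2.5556 bits/symbol


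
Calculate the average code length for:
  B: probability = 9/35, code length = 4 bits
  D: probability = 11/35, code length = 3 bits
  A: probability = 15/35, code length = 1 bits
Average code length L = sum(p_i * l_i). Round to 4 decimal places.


Weighted contributions p_i * l_i:
  B: (9/35) * 4 = 36/35
  D: (11/35) * 3 = 33/35
  A: (15/35) * 1 = 15/35
Sum = (36 + 33 + 15)/35 = 84/35

L = 84/35 = 2.4000 bits/symbol


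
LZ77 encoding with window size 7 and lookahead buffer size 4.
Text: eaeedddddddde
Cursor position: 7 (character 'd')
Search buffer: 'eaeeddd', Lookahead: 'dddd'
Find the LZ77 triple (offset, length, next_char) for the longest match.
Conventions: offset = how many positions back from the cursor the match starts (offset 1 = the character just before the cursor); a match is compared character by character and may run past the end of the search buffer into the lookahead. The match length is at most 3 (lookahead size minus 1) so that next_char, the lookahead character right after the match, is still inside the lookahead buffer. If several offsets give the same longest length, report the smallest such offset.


Try each offset into the search buffer:
  offset=1 (pos 6, char 'd'): match length 3
  offset=2 (pos 5, char 'd'): match length 3
  offset=3 (pos 4, char 'd'): match length 3
  offset=4 (pos 3, char 'e'): match length 0
  offset=5 (pos 2, char 'e'): match length 0
  offset=6 (pos 1, char 'a'): match length 0
  offset=7 (pos 0, char 'e'): match length 0
Longest match has length 3, found at offsets 1, 2, 3; take the smallest, offset 1.
next_char = character at position 7 + 3 = 10 -> 'd'

Best match: offset=1, length=3 (matching 'ddd' starting at position 6)
LZ77 triple: (1, 3, 'd')


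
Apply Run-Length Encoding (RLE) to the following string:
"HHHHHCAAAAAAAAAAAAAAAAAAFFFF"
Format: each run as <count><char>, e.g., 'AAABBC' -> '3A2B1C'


Scanning runs left to right:
  i=0: run of 'H' x 5 -> '5H'
  i=5: run of 'C' x 1 -> '1C'
  i=6: run of 'A' x 18 -> '18A'
  i=24: run of 'F' x 4 -> '4F'

RLE = 5H1C18A4F


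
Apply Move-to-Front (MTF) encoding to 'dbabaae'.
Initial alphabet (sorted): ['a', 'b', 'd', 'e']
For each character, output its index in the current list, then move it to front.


MTF encoding:
'd': index 2 in ['a', 'b', 'd', 'e'] -> ['d', 'a', 'b', 'e']
'b': index 2 in ['d', 'a', 'b', 'e'] -> ['b', 'd', 'a', 'e']
'a': index 2 in ['b', 'd', 'a', 'e'] -> ['a', 'b', 'd', 'e']
'b': index 1 in ['a', 'b', 'd', 'e'] -> ['b', 'a', 'd', 'e']
'a': index 1 in ['b', 'a', 'd', 'e'] -> ['a', 'b', 'd', 'e']
'a': index 0 in ['a', 'b', 'd', 'e'] -> ['a', 'b', 'd', 'e']
'e': index 3 in ['a', 'b', 'd', 'e'] -> ['e', 'a', 'b', 'd']


Output: [2, 2, 2, 1, 1, 0, 3]


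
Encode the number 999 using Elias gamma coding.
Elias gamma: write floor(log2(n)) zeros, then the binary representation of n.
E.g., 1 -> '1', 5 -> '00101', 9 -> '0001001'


num_bits = floor(log2(999)) + 1 = 10
leading_zeros = num_bits - 1 = 9
binary(999) = 1111100111

Elias gamma(999) = '000000000' + '1111100111' = 0000000001111100111 (19 bits)


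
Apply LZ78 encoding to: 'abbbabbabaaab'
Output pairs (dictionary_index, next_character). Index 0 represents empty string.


LZ78 encoding steps:
Dictionary: {0: ''}
Step 1: w='' (idx 0), next='a' -> output (0, 'a'), add 'a' as idx 1
Step 2: w='' (idx 0), next='b' -> output (0, 'b'), add 'b' as idx 2
Step 3: w='b' (idx 2), next='b' -> output (2, 'b'), add 'bb' as idx 3
Step 4: w='a' (idx 1), next='b' -> output (1, 'b'), add 'ab' as idx 4
Step 5: w='b' (idx 2), next='a' -> output (2, 'a'), add 'ba' as idx 5
Step 6: w='ba' (idx 5), next='a' -> output (5, 'a'), add 'baa' as idx 6
Step 7: w='ab' (idx 4), end of input -> output (4, '')


Encoded: [(0, 'a'), (0, 'b'), (2, 'b'), (1, 'b'), (2, 'a'), (5, 'a'), (4, '')]


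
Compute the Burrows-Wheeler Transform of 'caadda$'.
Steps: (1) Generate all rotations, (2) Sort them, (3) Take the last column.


Rotations (sorted):
  0: $caadda -> last char: a
  1: a$caadd -> last char: d
  2: aadda$c -> last char: c
  3: adda$ca -> last char: a
  4: caadda$ -> last char: $
  5: da$caad -> last char: d
  6: dda$caa -> last char: a


BWT = adca$da


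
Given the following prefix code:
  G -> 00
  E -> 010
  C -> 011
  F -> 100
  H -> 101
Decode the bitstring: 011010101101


Decoding step by step:
Bits 011 -> C
Bits 010 -> E
Bits 101 -> H
Bits 101 -> H


Decoded message: CEHH


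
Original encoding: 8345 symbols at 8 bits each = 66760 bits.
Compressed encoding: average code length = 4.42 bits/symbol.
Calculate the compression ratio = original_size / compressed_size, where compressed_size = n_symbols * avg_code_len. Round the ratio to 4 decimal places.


original_size = n_symbols * orig_bits = 8345 * 8 = 66760 bits
compressed_size = n_symbols * avg_code_len = 8345 * 4.42 = 36884.9 bits
ratio = original_size / compressed_size = 66760 / 36884.9 = 1.81

Compression ratio = 1.81


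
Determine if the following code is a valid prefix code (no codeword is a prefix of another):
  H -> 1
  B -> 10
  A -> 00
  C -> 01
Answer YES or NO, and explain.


Checking each pair (does one codeword prefix another?):
  H='1' vs B='10': prefix -- VIOLATION

NO -- this is NOT a valid prefix code. H (1) is a prefix of B (10).


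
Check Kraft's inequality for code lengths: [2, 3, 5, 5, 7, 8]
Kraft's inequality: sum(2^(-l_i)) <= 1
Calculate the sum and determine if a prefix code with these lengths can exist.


Sum = 2^(-2) + 2^(-3) + 2^(-5) + 2^(-5) + 2^(-7) + 2^(-8)
    = 0.25 + 0.125 + 0.03125 + 0.03125 + 0.0078125 + 0.00390625
    = 115/256 = 0.44921875
Since 0.44921875 <= 1, Kraft's inequality IS satisfied.
A prefix code with these lengths CAN exist.

Kraft sum = 0.44921875. Satisfied.


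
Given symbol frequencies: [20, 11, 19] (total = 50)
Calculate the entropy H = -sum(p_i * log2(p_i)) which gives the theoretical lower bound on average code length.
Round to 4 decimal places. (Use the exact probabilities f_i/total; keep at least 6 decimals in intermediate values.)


Per-symbol terms -p_i * log2(p_i) with p_i = f_i/50:
  p = 20/50 = 0.400000: log2(p) = -1.321928, -p*log2(p) = 0.528771
  p = 11/50 = 0.220000: log2(p) = -2.184425, -p*log2(p) = 0.480573
  p = 19/50 = 0.380000: log2(p) = -1.395929, -p*log2(p) = 0.530453
H = 0.528771 + 0.480573 + 0.530453 = 1.539797

H = 1.5398 bits/symbol


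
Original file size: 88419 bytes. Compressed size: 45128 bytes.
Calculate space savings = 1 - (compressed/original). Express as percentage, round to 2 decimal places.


ratio = compressed/original = 45128/88419 = 0.510388
savings = 1 - ratio = 1 - 0.510388 = 0.489612
as a percentage: 0.489612 * 100 = 48.96%

Space savings = 1 - 45128/88419 = 48.96%


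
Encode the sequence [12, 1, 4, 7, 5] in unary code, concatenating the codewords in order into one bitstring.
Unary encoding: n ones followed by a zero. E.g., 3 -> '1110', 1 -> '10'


Encode each number as n ones followed by a terminating 0:
  12 -> 1111111111110 (13 bits)
  1 -> 10 (2 bits)
  4 -> 11110 (5 bits)
  7 -> 11111110 (8 bits)
  5 -> 111110 (6 bits)
Total length = 13 + 2 + 5 + 8 + 6 = 34 bits.

Unary([12, 1, 4, 7, 5]) = 1111111111110101111011111110111110 (34 bits)


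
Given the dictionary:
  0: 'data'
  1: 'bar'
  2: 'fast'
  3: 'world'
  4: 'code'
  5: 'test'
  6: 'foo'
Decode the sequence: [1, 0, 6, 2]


Look up each index in the dictionary:
  1 -> 'bar'
  0 -> 'data'
  6 -> 'foo'
  2 -> 'fast'

Decoded: "bar data foo fast"


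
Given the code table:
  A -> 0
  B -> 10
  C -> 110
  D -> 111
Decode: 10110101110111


Decoding:
10 -> B
110 -> C
10 -> B
111 -> D
0 -> A
111 -> D


Result: BCBDAD


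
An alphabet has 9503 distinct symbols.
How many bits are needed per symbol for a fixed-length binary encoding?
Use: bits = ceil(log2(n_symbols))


log2(9503) = 13.2142
Bracket: 2^13 = 8192 < 9503 <= 2^14 = 16384
So ceil(log2(9503)) = 14

bits = ceil(log2(9503)) = ceil(13.2142) = 14 bits


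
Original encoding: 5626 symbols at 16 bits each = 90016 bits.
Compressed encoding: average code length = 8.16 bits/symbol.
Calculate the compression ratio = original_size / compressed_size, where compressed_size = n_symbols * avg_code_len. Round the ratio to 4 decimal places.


original_size = n_symbols * orig_bits = 5626 * 16 = 90016 bits
compressed_size = n_symbols * avg_code_len = 5626 * 8.16 = 45908.16 bits
ratio = original_size / compressed_size = 90016 / 45908.16 = 1.9608

Compression ratio = 1.9608


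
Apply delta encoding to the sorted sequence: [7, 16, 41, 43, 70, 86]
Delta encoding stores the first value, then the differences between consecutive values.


First value: 7
Deltas:
  16 - 7 = 9
  41 - 16 = 25
  43 - 41 = 2
  70 - 43 = 27
  86 - 70 = 16


Delta encoded: [7, 9, 25, 2, 27, 16]


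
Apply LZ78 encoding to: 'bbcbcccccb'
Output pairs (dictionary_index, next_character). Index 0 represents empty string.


LZ78 encoding steps:
Dictionary: {0: ''}
Step 1: w='' (idx 0), next='b' -> output (0, 'b'), add 'b' as idx 1
Step 2: w='b' (idx 1), next='c' -> output (1, 'c'), add 'bc' as idx 2
Step 3: w='bc' (idx 2), next='c' -> output (2, 'c'), add 'bcc' as idx 3
Step 4: w='' (idx 0), next='c' -> output (0, 'c'), add 'c' as idx 4
Step 5: w='c' (idx 4), next='c' -> output (4, 'c'), add 'cc' as idx 5
Step 6: w='b' (idx 1), end of input -> output (1, '')


Encoded: [(0, 'b'), (1, 'c'), (2, 'c'), (0, 'c'), (4, 'c'), (1, '')]


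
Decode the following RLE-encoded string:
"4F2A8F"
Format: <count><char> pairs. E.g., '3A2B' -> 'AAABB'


Expanding each <count><char> pair:
  4F -> 'FFFF'
  2A -> 'AA'
  8F -> 'FFFFFFFF'

Decoded = FFFFAAFFFFFFFF


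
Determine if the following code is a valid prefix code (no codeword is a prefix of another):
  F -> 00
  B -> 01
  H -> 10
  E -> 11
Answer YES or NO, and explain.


Checking each pair (does one codeword prefix another?):
  F='00' vs B='01': no prefix
  F='00' vs H='10': no prefix
  F='00' vs E='11': no prefix
  B='01' vs F='00': no prefix
  B='01' vs H='10': no prefix
  B='01' vs E='11': no prefix
  H='10' vs F='00': no prefix
  H='10' vs B='01': no prefix
  H='10' vs E='11': no prefix
  E='11' vs F='00': no prefix
  E='11' vs B='01': no prefix
  E='11' vs H='10': no prefix
No violation found over all pairs.

YES -- this is a valid prefix code. No codeword is a prefix of any other codeword.


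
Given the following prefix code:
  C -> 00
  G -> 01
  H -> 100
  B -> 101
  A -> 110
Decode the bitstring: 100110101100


Decoding step by step:
Bits 100 -> H
Bits 110 -> A
Bits 101 -> B
Bits 100 -> H


Decoded message: HABH


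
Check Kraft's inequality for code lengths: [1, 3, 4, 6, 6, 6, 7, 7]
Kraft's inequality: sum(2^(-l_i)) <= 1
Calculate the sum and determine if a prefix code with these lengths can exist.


Sum = 2^(-1) + 2^(-3) + 2^(-4) + 2^(-6) + 2^(-6) + 2^(-6) + 2^(-7) + 2^(-7)
    = 0.5 + 0.125 + 0.0625 + 0.015625 + 0.015625 + 0.015625 + 0.0078125 + 0.0078125
    = 96/128 = 0.75
Since 0.75 <= 1, Kraft's inequality IS satisfied.
A prefix code with these lengths CAN exist.

Kraft sum = 0.75. Satisfied.


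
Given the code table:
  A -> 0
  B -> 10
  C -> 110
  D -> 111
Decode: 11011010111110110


Decoding:
110 -> C
110 -> C
10 -> B
111 -> D
110 -> C
110 -> C


Result: CCBDCC


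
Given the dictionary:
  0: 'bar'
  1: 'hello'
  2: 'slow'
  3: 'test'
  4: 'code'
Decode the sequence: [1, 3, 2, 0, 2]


Look up each index in the dictionary:
  1 -> 'hello'
  3 -> 'test'
  2 -> 'slow'
  0 -> 'bar'
  2 -> 'slow'

Decoded: "hello test slow bar slow"


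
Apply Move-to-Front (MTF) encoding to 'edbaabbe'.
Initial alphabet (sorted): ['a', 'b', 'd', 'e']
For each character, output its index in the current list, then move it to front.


MTF encoding:
'e': index 3 in ['a', 'b', 'd', 'e'] -> ['e', 'a', 'b', 'd']
'd': index 3 in ['e', 'a', 'b', 'd'] -> ['d', 'e', 'a', 'b']
'b': index 3 in ['d', 'e', 'a', 'b'] -> ['b', 'd', 'e', 'a']
'a': index 3 in ['b', 'd', 'e', 'a'] -> ['a', 'b', 'd', 'e']
'a': index 0 in ['a', 'b', 'd', 'e'] -> ['a', 'b', 'd', 'e']
'b': index 1 in ['a', 'b', 'd', 'e'] -> ['b', 'a', 'd', 'e']
'b': index 0 in ['b', 'a', 'd', 'e'] -> ['b', 'a', 'd', 'e']
'e': index 3 in ['b', 'a', 'd', 'e'] -> ['e', 'b', 'a', 'd']


Output: [3, 3, 3, 3, 0, 1, 0, 3]


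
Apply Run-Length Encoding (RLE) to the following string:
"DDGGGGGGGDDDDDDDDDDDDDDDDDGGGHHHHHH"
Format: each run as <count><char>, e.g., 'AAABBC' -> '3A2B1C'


Scanning runs left to right:
  i=0: run of 'D' x 2 -> '2D'
  i=2: run of 'G' x 7 -> '7G'
  i=9: run of 'D' x 17 -> '17D'
  i=26: run of 'G' x 3 -> '3G'
  i=29: run of 'H' x 6 -> '6H'

RLE = 2D7G17D3G6H


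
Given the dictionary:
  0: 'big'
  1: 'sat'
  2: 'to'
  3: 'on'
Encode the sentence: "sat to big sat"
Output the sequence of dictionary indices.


Look up each word in the dictionary:
  'sat' -> 1
  'to' -> 2
  'big' -> 0
  'sat' -> 1

Encoded: [1, 2, 0, 1]


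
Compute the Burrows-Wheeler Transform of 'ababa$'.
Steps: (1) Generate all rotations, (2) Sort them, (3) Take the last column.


Rotations (sorted):
  0: $ababa -> last char: a
  1: a$abab -> last char: b
  2: aba$ab -> last char: b
  3: ababa$ -> last char: $
  4: ba$aba -> last char: a
  5: baba$a -> last char: a


BWT = abb$aa


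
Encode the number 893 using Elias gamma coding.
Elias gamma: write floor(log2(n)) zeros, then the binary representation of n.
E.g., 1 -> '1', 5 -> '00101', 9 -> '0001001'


num_bits = floor(log2(893)) + 1 = 10
leading_zeros = num_bits - 1 = 9
binary(893) = 1101111101

Elias gamma(893) = '000000000' + '1101111101' = 0000000001101111101 (19 bits)


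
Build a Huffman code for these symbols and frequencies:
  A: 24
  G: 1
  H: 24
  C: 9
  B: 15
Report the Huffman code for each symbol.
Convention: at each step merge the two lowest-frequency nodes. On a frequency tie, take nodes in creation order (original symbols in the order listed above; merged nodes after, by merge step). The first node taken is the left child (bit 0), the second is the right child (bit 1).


Huffman tree construction:
Step 1: Merge G(1) + C(9) = 10
Step 2: Merge (G+C)(10) + B(15) = 25
Step 3: Merge A(24) + H(24) = 48
Step 4: Merge ((G+C)+B)(25) + (A+H)(48) = 73
Read each symbol's code off the tree from the root (left child = 0, right child = 1).

Codes:
  A: 10 (length 2)
  G: 000 (length 3)
  H: 11 (length 2)
  C: 001 (length 3)
  B: 01 (length 2)
Average code length: 156/73 = 2.1370 bits/symbol


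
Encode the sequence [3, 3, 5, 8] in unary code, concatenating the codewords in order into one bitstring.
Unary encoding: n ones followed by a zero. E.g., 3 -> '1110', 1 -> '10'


Encode each number as n ones followed by a terminating 0:
  3 -> 1110 (4 bits)
  3 -> 1110 (4 bits)
  5 -> 111110 (6 bits)
  8 -> 111111110 (9 bits)
Total length = 4 + 4 + 6 + 9 = 23 bits.

Unary([3, 3, 5, 8]) = 11101110111110111111110 (23 bits)


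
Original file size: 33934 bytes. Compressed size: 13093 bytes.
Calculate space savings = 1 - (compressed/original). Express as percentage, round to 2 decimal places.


ratio = compressed/original = 13093/33934 = 0.385837
savings = 1 - ratio = 1 - 0.385837 = 0.614163
as a percentage: 0.614163 * 100 = 61.42%

Space savings = 1 - 13093/33934 = 61.42%


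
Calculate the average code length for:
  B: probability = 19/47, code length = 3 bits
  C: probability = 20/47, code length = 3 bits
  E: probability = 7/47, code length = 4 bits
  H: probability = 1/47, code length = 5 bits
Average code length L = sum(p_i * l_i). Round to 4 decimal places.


Weighted contributions p_i * l_i:
  B: (19/47) * 3 = 57/47
  C: (20/47) * 3 = 60/47
  E: (7/47) * 4 = 28/47
  H: (1/47) * 5 = 5/47
Sum = (57 + 60 + 28 + 5)/47 = 150/47

L = 150/47 = 3.1915 bits/symbol


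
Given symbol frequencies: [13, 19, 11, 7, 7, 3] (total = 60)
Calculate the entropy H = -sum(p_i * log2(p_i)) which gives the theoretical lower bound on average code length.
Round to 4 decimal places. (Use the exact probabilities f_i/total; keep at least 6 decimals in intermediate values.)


Per-symbol terms -p_i * log2(p_i) with p_i = f_i/60:
  p = 13/60 = 0.216667: log2(p) = -2.206451, -p*log2(p) = 0.478064
  p = 19/60 = 0.316667: log2(p) = -1.658963, -p*log2(p) = 0.525338
  p = 11/60 = 0.183333: log2(p) = -2.447459, -p*log2(p) = 0.448701
  p = 7/60 = 0.116667: log2(p) = -3.099536, -p*log2(p) = 0.361612
  p = 7/60 = 0.116667: log2(p) = -3.099536, -p*log2(p) = 0.361612
  p = 3/60 = 0.050000: log2(p) = -4.321928, -p*log2(p) = 0.216096
H = 0.478064 + 0.525338 + 0.448701 + 0.361612 + 0.361612 + 0.216096 = 2.391423

H = 2.3914 bits/symbol


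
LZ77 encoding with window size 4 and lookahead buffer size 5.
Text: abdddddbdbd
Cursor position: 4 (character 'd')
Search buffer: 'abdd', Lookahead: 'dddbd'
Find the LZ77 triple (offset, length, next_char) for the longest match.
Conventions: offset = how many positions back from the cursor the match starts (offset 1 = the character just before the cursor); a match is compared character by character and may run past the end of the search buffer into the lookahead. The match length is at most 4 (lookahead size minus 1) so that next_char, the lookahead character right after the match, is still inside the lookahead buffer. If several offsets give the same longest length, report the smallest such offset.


Try each offset into the search buffer:
  offset=1 (pos 3, char 'd'): match length 3
  offset=2 (pos 2, char 'd'): match length 3
  offset=3 (pos 1, char 'b'): match length 0
  offset=4 (pos 0, char 'a'): match length 0
Longest match has length 3, found at offsets 1, 2; take the smallest, offset 1.
next_char = character at position 4 + 3 = 7 -> 'b'

Best match: offset=1, length=3 (matching 'ddd' starting at position 3)
LZ77 triple: (1, 3, 'b')


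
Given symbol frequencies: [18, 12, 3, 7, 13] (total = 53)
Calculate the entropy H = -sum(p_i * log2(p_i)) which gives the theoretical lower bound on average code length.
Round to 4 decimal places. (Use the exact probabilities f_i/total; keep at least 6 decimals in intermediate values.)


Per-symbol terms -p_i * log2(p_i) with p_i = f_i/53:
  p = 18/53 = 0.339623: log2(p) = -1.557995, -p*log2(p) = 0.529131
  p = 12/53 = 0.226415: log2(p) = -2.142958, -p*log2(p) = 0.485198
  p = 3/53 = 0.056604: log2(p) = -4.142958, -p*log2(p) = 0.234507
  p = 7/53 = 0.132075: log2(p) = -2.920566, -p*log2(p) = 0.385735
  p = 13/53 = 0.245283: log2(p) = -2.027481, -p*log2(p) = 0.497307
H = 0.529131 + 0.485198 + 0.234507 + 0.385735 + 0.497307 = 2.131878

H = 2.1319 bits/symbol


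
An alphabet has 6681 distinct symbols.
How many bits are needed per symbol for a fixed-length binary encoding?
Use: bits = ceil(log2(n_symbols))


log2(6681) = 12.7058
Bracket: 2^12 = 4096 < 6681 <= 2^13 = 8192
So ceil(log2(6681)) = 13

bits = ceil(log2(6681)) = ceil(12.7058) = 13 bits


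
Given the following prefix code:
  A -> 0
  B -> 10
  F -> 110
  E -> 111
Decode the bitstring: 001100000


Decoding step by step:
Bits 0 -> A
Bits 0 -> A
Bits 110 -> F
Bits 0 -> A
Bits 0 -> A
Bits 0 -> A
Bits 0 -> A


Decoded message: AAFAAAA


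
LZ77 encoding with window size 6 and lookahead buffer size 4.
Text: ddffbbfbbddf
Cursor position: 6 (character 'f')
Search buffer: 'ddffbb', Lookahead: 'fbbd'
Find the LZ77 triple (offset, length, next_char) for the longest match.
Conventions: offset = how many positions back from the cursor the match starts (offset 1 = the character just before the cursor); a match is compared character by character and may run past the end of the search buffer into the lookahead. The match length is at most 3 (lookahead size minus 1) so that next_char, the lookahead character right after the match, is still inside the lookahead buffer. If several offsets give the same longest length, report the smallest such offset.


Try each offset into the search buffer:
  offset=1 (pos 5, char 'b'): match length 0
  offset=2 (pos 4, char 'b'): match length 0
  offset=3 (pos 3, char 'f'): match length 3
  offset=4 (pos 2, char 'f'): match length 1
  offset=5 (pos 1, char 'd'): match length 0
  offset=6 (pos 0, char 'd'): match length 0
Longest match has length 3 at offset 3.
next_char = character at position 6 + 3 = 9 -> 'd'

Best match: offset=3, length=3 (matching 'fbb' starting at position 3)
LZ77 triple: (3, 3, 'd')


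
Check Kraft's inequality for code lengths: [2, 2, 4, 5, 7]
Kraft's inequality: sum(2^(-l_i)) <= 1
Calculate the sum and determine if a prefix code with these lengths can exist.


Sum = 2^(-2) + 2^(-2) + 2^(-4) + 2^(-5) + 2^(-7)
    = 0.25 + 0.25 + 0.0625 + 0.03125 + 0.0078125
    = 77/128 = 0.6015625
Since 0.6015625 <= 1, Kraft's inequality IS satisfied.
A prefix code with these lengths CAN exist.

Kraft sum = 0.6015625. Satisfied.


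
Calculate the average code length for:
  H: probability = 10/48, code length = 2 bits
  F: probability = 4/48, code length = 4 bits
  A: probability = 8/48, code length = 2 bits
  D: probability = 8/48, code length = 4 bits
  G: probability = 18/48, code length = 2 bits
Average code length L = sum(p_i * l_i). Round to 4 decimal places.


Weighted contributions p_i * l_i:
  H: (10/48) * 2 = 20/48
  F: (4/48) * 4 = 16/48
  A: (8/48) * 2 = 16/48
  D: (8/48) * 4 = 32/48
  G: (18/48) * 2 = 36/48
Sum = (20 + 16 + 16 + 32 + 36)/48 = 120/48

L = 120/48 = 2.5000 bits/symbol


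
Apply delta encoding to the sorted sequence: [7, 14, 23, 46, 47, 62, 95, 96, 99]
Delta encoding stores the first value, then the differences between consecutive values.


First value: 7
Deltas:
  14 - 7 = 7
  23 - 14 = 9
  46 - 23 = 23
  47 - 46 = 1
  62 - 47 = 15
  95 - 62 = 33
  96 - 95 = 1
  99 - 96 = 3


Delta encoded: [7, 7, 9, 23, 1, 15, 33, 1, 3]


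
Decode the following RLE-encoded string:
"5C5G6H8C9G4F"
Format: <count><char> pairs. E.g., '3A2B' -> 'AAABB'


Expanding each <count><char> pair:
  5C -> 'CCCCC'
  5G -> 'GGGGG'
  6H -> 'HHHHHH'
  8C -> 'CCCCCCCC'
  9G -> 'GGGGGGGGG'
  4F -> 'FFFF'

Decoded = CCCCCGGGGGHHHHHHCCCCCCCCGGGGGGGGGFFFF


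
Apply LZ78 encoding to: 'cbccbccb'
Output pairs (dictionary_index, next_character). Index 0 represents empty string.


LZ78 encoding steps:
Dictionary: {0: ''}
Step 1: w='' (idx 0), next='c' -> output (0, 'c'), add 'c' as idx 1
Step 2: w='' (idx 0), next='b' -> output (0, 'b'), add 'b' as idx 2
Step 3: w='c' (idx 1), next='c' -> output (1, 'c'), add 'cc' as idx 3
Step 4: w='b' (idx 2), next='c' -> output (2, 'c'), add 'bc' as idx 4
Step 5: w='c' (idx 1), next='b' -> output (1, 'b'), add 'cb' as idx 5


Encoded: [(0, 'c'), (0, 'b'), (1, 'c'), (2, 'c'), (1, 'b')]


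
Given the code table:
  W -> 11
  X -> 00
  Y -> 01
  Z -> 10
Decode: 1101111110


Decoding:
11 -> W
01 -> Y
11 -> W
11 -> W
10 -> Z


Result: WYWWZ


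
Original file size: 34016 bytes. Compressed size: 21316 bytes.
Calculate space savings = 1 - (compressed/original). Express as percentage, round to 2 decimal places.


ratio = compressed/original = 21316/34016 = 0.626646
savings = 1 - ratio = 1 - 0.626646 = 0.373354
as a percentage: 0.373354 * 100 = 37.34%

Space savings = 1 - 21316/34016 = 37.34%


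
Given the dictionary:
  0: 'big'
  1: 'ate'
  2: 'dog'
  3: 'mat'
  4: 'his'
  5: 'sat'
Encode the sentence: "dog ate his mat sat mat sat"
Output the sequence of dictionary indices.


Look up each word in the dictionary:
  'dog' -> 2
  'ate' -> 1
  'his' -> 4
  'mat' -> 3
  'sat' -> 5
  'mat' -> 3
  'sat' -> 5

Encoded: [2, 1, 4, 3, 5, 3, 5]


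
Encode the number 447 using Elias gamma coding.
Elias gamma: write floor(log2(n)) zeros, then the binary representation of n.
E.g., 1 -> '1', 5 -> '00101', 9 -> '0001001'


num_bits = floor(log2(447)) + 1 = 9
leading_zeros = num_bits - 1 = 8
binary(447) = 110111111

Elias gamma(447) = '00000000' + '110111111' = 00000000110111111 (17 bits)


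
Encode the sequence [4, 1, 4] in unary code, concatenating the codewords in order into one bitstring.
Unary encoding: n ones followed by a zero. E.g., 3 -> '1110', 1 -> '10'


Encode each number as n ones followed by a terminating 0:
  4 -> 11110 (5 bits)
  1 -> 10 (2 bits)
  4 -> 11110 (5 bits)
Total length = 5 + 2 + 5 = 12 bits.

Unary([4, 1, 4]) = 111101011110 (12 bits)


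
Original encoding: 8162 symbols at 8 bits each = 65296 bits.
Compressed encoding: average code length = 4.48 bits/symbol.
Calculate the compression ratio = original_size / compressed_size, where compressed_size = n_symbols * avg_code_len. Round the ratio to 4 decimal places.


original_size = n_symbols * orig_bits = 8162 * 8 = 65296 bits
compressed_size = n_symbols * avg_code_len = 8162 * 4.48 = 36565.76 bits
ratio = original_size / compressed_size = 65296 / 36565.76 = 1.7857

Compression ratio = 1.7857


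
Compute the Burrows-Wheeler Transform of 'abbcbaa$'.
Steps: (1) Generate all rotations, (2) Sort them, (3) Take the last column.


Rotations (sorted):
  0: $abbcbaa -> last char: a
  1: a$abbcba -> last char: a
  2: aa$abbcb -> last char: b
  3: abbcbaa$ -> last char: $
  4: baa$abbc -> last char: c
  5: bbcbaa$a -> last char: a
  6: bcbaa$ab -> last char: b
  7: cbaa$abb -> last char: b


BWT = aab$cabb


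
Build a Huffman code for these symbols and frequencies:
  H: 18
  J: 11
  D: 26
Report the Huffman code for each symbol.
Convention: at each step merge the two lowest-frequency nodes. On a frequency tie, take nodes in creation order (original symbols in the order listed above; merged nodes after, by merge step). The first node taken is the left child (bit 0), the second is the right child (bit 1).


Huffman tree construction:
Step 1: Merge J(11) + H(18) = 29
Step 2: Merge D(26) + (J+H)(29) = 55
Read each symbol's code off the tree from the root (left child = 0, right child = 1).

Codes:
  H: 11 (length 2)
  J: 10 (length 2)
  D: 0 (length 1)
Average code length: 84/55 = 1.5273 bits/symbol


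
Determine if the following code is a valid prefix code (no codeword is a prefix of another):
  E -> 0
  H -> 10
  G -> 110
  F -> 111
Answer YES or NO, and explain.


Checking each pair (does one codeword prefix another?):
  E='0' vs H='10': no prefix
  E='0' vs G='110': no prefix
  E='0' vs F='111': no prefix
  H='10' vs E='0': no prefix
  H='10' vs G='110': no prefix
  H='10' vs F='111': no prefix
  G='110' vs E='0': no prefix
  G='110' vs H='10': no prefix
  G='110' vs F='111': no prefix
  F='111' vs E='0': no prefix
  F='111' vs H='10': no prefix
  F='111' vs G='110': no prefix
No violation found over all pairs.

YES -- this is a valid prefix code. No codeword is a prefix of any other codeword.


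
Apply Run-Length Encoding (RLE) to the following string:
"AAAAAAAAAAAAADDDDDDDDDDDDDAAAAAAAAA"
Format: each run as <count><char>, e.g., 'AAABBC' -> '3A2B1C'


Scanning runs left to right:
  i=0: run of 'A' x 13 -> '13A'
  i=13: run of 'D' x 13 -> '13D'
  i=26: run of 'A' x 9 -> '9A'

RLE = 13A13D9A


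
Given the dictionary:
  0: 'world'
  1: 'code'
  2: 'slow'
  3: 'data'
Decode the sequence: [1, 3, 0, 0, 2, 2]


Look up each index in the dictionary:
  1 -> 'code'
  3 -> 'data'
  0 -> 'world'
  0 -> 'world'
  2 -> 'slow'
  2 -> 'slow'

Decoded: "code data world world slow slow"


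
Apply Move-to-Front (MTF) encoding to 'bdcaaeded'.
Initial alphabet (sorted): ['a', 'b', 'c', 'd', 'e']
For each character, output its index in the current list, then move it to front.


MTF encoding:
'b': index 1 in ['a', 'b', 'c', 'd', 'e'] -> ['b', 'a', 'c', 'd', 'e']
'd': index 3 in ['b', 'a', 'c', 'd', 'e'] -> ['d', 'b', 'a', 'c', 'e']
'c': index 3 in ['d', 'b', 'a', 'c', 'e'] -> ['c', 'd', 'b', 'a', 'e']
'a': index 3 in ['c', 'd', 'b', 'a', 'e'] -> ['a', 'c', 'd', 'b', 'e']
'a': index 0 in ['a', 'c', 'd', 'b', 'e'] -> ['a', 'c', 'd', 'b', 'e']
'e': index 4 in ['a', 'c', 'd', 'b', 'e'] -> ['e', 'a', 'c', 'd', 'b']
'd': index 3 in ['e', 'a', 'c', 'd', 'b'] -> ['d', 'e', 'a', 'c', 'b']
'e': index 1 in ['d', 'e', 'a', 'c', 'b'] -> ['e', 'd', 'a', 'c', 'b']
'd': index 1 in ['e', 'd', 'a', 'c', 'b'] -> ['d', 'e', 'a', 'c', 'b']


Output: [1, 3, 3, 3, 0, 4, 3, 1, 1]
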